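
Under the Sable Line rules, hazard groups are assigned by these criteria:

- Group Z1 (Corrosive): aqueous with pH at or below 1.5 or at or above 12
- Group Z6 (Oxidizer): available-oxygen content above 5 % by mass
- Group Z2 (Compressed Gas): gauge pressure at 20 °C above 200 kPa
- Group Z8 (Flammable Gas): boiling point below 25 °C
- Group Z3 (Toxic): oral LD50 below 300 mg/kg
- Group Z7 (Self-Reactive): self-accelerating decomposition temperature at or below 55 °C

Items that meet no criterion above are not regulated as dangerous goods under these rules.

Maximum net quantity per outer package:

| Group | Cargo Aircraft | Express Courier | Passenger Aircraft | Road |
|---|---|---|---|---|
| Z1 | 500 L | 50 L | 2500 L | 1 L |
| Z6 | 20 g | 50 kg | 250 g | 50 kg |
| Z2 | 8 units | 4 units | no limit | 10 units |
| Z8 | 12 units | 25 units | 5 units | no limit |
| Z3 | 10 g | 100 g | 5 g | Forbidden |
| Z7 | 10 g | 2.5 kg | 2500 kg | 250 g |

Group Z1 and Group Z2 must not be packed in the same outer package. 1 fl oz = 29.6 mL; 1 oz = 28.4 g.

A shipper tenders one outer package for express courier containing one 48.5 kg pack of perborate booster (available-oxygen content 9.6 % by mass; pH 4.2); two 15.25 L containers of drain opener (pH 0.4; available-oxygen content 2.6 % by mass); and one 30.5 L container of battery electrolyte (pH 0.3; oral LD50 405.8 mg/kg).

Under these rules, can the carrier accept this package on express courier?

No

Available-oxygen content 9.6 % by mass meets the Group Z6 criterion (Oxidizer), so the perborate booster is Group Z6.
The drain opener has pH 0.4, which is ≤ 1.5, so it is Group Z1 (Corrosive).
pH 0.3 meets the Group Z1 criterion (Corrosive), so the battery electrolyte is Group Z1.
Group Z1 net quantity: (two 15.25 L containers = 30.5 L) + 30.5 L = 61 L.
61 L exceeds the express courier limit of 50 L for Group Z1.
Group Z6 quantity: 48.5 kg.
48.5 kg is within the express courier limit of 50 kg for Group Z6.
The segregation rule (Group Z1 with Group Z2) does not apply to Group Z1 with Group Z6.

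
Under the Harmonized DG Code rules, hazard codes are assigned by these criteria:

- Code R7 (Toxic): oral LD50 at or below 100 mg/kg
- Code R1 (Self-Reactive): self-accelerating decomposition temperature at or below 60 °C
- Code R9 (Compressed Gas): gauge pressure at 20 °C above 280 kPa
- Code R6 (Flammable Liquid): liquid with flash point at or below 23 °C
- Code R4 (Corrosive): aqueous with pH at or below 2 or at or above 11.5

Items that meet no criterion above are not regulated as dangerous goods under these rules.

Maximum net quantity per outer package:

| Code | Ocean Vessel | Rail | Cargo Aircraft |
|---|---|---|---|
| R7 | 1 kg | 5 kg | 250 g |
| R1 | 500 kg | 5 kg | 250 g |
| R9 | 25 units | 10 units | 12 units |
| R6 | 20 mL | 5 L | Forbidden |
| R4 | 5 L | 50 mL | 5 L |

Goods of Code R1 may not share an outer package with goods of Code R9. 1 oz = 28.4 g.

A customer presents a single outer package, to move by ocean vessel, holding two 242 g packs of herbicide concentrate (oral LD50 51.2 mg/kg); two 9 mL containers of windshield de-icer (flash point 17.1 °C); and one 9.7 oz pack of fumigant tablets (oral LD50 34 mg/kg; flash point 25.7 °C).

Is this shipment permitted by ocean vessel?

Yes

With oral LD50 51.2 mg/kg (≤ 100 mg/kg), the herbicide concentrate falls in Code R7.
The windshield de-icer has flash point 17.1 °C, which is ≤ 23 °C, so it is Code R6 (Flammable Liquid).
Fumigant tablets: oral LD50 34 mg/kg ≤ 100 mg/kg → Code R7 (Toxic).
Total Code R7: (two 242 g packs = 484 g) + (one 9.7 oz pack = 275.48 g) = 759.48 g.
That is within the Code R7 ocean vessel limit of 1 kg.
Code R6 quantity: two 9 mL containers = 18 mL.
That is within the Code R6 ocean vessel limit of 20 mL.
The segregation rule (Code R1 with Code R9) does not apply to Code R7 with Code R6.
Every hazard code is within its ocean vessel limit and no segregation rule is violated.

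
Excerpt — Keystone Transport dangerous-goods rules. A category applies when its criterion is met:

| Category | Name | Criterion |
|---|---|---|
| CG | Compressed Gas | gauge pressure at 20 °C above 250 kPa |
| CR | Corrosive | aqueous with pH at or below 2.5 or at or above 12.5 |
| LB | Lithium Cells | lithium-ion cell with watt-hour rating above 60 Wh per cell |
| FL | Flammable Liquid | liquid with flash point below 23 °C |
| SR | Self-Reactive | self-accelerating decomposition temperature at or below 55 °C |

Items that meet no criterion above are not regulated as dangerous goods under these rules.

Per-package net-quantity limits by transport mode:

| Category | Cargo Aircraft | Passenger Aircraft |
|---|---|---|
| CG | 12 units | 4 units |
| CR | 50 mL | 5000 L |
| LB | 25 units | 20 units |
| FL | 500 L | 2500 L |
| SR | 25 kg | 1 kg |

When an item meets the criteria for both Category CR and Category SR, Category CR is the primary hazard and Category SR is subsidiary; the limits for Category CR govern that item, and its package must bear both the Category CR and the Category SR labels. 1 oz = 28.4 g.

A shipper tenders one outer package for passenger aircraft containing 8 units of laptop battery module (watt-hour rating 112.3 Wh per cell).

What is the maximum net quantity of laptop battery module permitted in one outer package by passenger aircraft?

20 units

Watt-hour rating 112.3 Wh per cell meets the Category LB criterion (Lithium Cells), so the laptop battery module is Category LB.
The passenger aircraft limit for Category LB is 20 units.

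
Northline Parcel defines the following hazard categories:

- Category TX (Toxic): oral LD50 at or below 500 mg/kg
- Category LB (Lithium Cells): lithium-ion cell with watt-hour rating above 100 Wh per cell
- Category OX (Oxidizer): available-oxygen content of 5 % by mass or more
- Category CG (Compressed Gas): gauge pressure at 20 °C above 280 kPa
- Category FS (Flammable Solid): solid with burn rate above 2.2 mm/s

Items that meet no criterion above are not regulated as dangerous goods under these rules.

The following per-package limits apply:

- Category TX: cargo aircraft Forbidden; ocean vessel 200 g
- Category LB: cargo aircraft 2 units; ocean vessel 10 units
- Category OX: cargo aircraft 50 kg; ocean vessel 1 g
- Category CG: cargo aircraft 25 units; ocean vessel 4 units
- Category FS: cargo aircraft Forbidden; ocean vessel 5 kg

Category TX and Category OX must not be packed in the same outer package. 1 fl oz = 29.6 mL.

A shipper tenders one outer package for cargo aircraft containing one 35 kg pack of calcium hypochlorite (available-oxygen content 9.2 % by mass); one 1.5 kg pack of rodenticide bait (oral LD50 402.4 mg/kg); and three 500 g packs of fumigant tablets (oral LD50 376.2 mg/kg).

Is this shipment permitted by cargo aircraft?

No

The calcium hypochlorite has available-oxygen content 9.2 % by mass, which is ≥ 5 % by mass, so it is Category OX (Oxidizer).
Oral LD50 402.4 mg/kg meets the Category TX criterion (Toxic), so the rodenticide bait is Category TX.
Oral LD50 376.2 mg/kg meets the Category TX criterion (Toxic), so the fumigant tablets are Category TX.
Total Category TX: 1.5 kg + (three 500 g packs = 1.5 kg) = 3 kg.
Category TX is Forbidden by cargo aircraft.
Category OX quantity: 35 kg.
35 kg is within the cargo aircraft limit of 50 kg for Category OX.
Category TX and Category OX may not share an outer package.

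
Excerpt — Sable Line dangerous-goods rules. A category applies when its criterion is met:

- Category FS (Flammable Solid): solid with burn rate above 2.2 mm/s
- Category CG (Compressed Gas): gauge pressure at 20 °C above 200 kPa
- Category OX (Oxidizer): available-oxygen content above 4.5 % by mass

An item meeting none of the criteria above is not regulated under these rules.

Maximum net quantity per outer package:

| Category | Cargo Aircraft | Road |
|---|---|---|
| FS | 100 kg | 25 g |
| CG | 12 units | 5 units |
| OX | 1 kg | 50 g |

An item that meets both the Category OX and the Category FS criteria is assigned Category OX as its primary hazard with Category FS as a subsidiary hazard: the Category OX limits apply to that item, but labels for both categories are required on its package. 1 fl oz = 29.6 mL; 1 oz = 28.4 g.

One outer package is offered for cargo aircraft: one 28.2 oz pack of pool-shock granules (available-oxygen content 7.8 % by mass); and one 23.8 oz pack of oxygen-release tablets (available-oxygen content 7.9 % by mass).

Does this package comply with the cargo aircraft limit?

No

Pool-shock granules: available-oxygen content 7.8 % by mass > 4.5 % by mass → Category OX (Oxidizer).
Oxygen-release tablets: available-oxygen content 7.9 % by mass > 4.5 % by mass → Category OX (Oxidizer).
Total Category OX: (one 28.2 oz pack = 800.88 g) + (one 23.8 oz pack = 675.92 g) = 1476.8 g.
1476.8 g exceeds the cargo aircraft limit of 1 kg for Category OX.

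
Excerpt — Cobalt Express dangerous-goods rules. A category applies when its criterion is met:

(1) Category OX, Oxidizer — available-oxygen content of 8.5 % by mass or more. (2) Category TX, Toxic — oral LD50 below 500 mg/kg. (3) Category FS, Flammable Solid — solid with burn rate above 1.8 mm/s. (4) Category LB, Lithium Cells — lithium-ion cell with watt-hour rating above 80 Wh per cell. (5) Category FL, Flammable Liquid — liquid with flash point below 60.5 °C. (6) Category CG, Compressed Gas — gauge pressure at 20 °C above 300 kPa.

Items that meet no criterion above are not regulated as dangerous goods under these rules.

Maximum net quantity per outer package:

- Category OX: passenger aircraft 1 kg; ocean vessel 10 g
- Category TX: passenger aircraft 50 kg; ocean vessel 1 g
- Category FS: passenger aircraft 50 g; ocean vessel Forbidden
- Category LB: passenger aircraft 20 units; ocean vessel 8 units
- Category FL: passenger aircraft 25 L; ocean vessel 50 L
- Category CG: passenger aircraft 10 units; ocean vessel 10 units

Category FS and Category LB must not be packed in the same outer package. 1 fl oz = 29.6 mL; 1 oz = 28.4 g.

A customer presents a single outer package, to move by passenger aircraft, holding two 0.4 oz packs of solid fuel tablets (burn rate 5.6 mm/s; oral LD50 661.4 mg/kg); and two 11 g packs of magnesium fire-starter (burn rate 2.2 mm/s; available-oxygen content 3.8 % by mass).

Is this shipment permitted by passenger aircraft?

Burn rate 5.6 mm/s meets the Category FS criterion (Flammable Solid), so the solid fuel tablets are Category FS.
Burn rate 2.2 mm/s meets the Category FS criterion (Flammable Solid), so the magnesium fire-starter is Category FS.
Total Category FS: (two 0.4 oz packs = 22.72 g) + (two 11 g packs = 22 g) = 44.72 g.
That is within the Category FS passenger aircraft limit of 50 g.

Yes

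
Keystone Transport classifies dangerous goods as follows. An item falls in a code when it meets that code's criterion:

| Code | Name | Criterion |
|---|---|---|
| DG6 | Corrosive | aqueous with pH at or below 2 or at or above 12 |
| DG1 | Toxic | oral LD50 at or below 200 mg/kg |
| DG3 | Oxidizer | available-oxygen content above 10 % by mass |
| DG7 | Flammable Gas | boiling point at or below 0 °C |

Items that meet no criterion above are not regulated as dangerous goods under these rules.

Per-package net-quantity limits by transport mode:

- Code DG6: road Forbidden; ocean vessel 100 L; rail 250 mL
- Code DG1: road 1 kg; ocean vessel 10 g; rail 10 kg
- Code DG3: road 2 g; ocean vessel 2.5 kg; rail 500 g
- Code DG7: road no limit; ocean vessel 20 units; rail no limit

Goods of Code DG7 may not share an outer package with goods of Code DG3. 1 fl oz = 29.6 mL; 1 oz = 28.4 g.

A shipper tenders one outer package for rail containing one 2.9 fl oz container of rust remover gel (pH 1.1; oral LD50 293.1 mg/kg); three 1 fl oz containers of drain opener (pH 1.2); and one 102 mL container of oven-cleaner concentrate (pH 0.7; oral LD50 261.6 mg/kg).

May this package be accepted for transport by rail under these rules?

No

The rust remover gel has pH 1.1, which is ≤ 2, so it is Code DG6 (Corrosive).
Drain opener: pH 1.2 ≤ 2 → Code DG6 (Corrosive).
With pH 0.7 (≤ 2), the oven-cleaner concentrate falls in Code DG6.
Total Code DG6: (one 2.9 fl oz container = 85.84 mL) + (three 1 fl oz containers = 88.8 mL) + 102 mL = 276.64 mL.
276.64 mL > 250 mL (rail limit, Code DG6) — over the limit.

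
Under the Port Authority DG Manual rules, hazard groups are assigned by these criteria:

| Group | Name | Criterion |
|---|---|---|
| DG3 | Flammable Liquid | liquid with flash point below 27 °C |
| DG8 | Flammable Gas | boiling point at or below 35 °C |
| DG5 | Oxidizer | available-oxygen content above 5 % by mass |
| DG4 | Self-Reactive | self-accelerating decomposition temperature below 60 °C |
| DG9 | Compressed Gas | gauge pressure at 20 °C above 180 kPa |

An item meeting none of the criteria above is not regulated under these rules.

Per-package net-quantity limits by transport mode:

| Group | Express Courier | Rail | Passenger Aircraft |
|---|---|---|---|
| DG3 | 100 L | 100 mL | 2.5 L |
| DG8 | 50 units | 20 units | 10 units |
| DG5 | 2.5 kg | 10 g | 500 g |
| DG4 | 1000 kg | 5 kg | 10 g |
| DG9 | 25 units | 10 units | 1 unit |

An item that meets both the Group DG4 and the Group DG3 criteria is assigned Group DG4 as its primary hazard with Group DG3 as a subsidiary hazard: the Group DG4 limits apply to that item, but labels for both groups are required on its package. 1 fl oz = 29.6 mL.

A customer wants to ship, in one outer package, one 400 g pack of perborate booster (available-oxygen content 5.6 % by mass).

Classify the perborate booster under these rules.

Available-oxygen content 5.6 % by mass meets the Group DG5 criterion (Oxidizer), so the perborate booster is Group DG5.

Group DG5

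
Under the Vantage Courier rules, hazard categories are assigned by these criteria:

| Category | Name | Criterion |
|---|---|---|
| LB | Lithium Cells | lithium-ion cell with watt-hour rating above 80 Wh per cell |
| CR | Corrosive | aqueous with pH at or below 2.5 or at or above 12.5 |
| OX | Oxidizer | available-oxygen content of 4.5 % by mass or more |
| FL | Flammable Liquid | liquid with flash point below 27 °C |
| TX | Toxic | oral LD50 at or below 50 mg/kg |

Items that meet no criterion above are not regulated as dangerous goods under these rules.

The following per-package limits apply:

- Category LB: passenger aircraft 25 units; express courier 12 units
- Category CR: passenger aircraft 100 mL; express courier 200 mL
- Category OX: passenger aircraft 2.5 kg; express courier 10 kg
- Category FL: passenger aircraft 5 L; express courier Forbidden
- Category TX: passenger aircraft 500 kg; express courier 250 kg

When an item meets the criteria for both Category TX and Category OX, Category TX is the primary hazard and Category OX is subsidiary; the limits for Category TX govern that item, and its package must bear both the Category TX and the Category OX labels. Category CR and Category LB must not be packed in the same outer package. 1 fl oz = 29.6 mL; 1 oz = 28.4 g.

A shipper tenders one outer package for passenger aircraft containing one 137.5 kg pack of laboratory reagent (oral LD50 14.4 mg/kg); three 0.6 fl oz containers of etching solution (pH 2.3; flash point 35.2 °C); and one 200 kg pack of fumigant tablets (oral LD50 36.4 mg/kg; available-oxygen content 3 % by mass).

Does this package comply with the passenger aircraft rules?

Yes

Oral LD50 14.4 mg/kg meets the Category TX criterion (Toxic), so the laboratory reagent is Category TX.
The etching solution has pH 2.3, which is ≤ 2.5, so it is Category CR (Corrosive).
Oral LD50 36.4 mg/kg meets the Category TX criterion (Toxic), so the fumigant tablets are Category TX.
Category CR quantity: three 0.6 fl oz containers = 53.28 mL.
53.28 mL ≤ 100 mL (passenger aircraft limit, Category CR) — within limit.
Total Category TX: 137.5 kg + 200 kg = 337.5 kg.
That is within the Category TX passenger aircraft limit of 500 kg.
The segregation rule (Category CR with Category LB) does not apply to Category CR with Category TX.
Every hazard category is within its passenger aircraft limit and no segregation rule is violated.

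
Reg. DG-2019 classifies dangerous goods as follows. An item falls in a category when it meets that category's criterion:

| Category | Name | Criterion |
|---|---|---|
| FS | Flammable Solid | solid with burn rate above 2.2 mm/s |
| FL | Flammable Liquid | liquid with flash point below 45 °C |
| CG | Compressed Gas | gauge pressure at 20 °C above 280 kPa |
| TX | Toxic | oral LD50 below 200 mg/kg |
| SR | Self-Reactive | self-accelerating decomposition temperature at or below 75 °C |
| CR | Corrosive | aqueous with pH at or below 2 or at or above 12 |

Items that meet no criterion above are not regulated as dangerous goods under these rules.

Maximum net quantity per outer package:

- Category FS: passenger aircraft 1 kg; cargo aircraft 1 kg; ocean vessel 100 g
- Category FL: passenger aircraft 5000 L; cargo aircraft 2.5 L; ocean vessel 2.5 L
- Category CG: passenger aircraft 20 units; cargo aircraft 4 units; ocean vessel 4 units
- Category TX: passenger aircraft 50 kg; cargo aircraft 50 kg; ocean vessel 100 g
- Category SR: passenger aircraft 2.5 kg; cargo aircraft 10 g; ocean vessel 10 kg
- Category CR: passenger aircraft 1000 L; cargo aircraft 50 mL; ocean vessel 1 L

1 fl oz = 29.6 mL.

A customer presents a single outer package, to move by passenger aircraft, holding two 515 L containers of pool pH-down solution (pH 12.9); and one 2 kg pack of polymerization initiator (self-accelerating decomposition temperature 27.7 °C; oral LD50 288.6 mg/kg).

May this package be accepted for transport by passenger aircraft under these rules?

With pH 12.9 (≥ 12), the pool pH-down solution falls in Category CR.
Self-accelerating decomposition temperature 27.7 °C meets the Category SR criterion (Self-Reactive), so the polymerization initiator is Category SR.
Category CR quantity: two 515 L containers = 1030 L.
1030 L exceeds the passenger aircraft limit of 1000 L for Category CR.
Category SR quantity: 2 kg.
That is within the Category SR passenger aircraft limit of 2.5 kg.

No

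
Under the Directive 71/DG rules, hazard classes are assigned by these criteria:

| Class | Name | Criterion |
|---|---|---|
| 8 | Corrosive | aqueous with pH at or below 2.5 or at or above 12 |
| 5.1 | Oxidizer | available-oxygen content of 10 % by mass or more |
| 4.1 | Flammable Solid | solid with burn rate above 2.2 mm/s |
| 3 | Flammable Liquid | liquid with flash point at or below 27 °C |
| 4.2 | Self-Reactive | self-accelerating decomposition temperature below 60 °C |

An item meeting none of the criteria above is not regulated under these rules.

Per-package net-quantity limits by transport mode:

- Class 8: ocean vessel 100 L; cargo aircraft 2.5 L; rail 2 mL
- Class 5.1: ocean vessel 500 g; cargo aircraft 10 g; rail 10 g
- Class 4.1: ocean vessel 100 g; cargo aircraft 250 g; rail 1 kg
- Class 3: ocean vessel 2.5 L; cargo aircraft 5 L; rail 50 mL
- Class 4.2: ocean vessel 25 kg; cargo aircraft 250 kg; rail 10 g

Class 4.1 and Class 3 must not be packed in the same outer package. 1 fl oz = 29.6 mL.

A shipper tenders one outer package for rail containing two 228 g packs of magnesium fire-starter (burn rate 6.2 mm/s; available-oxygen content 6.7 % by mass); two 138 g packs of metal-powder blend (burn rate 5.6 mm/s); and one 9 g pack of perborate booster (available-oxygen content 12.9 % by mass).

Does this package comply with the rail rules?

The magnesium fire-starter has burn rate 6.2 mm/s, which is > 2.2 mm/s, so it is Class 4.1 (Flammable Solid).
Burn rate 5.6 mm/s meets the Class 4.1 criterion (Flammable Solid), so the metal-powder blend is Class 4.1.
With available-oxygen content 12.9 % by mass (≥ 10 % by mass), the perborate booster falls in Class 5.1.
Class 4.1 net quantity: (two 228 g packs = 456 g) + (two 138 g packs = 276 g) = 732 g.
732 g is within the rail limit of 1 kg for Class 4.1.
Class 5.1 quantity: 9 g.
That is within the Class 5.1 rail limit of 10 g.
The segregation rule (Class 4.1 with Class 3) does not apply to Class 4.1 with Class 5.1.
Every hazard class is within its rail limit and no segregation rule is violated.

Yes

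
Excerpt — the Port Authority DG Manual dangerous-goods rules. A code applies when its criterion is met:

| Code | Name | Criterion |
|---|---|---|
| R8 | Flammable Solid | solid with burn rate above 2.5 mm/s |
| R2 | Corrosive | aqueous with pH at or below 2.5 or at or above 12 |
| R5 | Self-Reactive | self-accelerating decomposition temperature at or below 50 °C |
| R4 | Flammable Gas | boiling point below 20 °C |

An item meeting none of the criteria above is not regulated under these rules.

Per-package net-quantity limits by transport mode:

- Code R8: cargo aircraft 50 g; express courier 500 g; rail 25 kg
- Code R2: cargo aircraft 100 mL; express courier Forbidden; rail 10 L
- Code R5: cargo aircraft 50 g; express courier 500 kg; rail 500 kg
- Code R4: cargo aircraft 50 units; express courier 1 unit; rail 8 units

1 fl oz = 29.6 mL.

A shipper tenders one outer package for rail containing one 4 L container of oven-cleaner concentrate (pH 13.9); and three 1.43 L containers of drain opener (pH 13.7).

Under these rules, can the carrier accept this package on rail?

Yes

The oven-cleaner concentrate has pH 13.9, which is ≥ 12, so it is Code R2 (Corrosive).
The drain opener has pH 13.7, which is ≥ 12, so it is Code R2 (Corrosive).
Code R2 net quantity: 4 L + (three 1.43 L containers = 4.29 L) = 8.29 L.
8.29 L is within the rail limit of 10 L for Code R2.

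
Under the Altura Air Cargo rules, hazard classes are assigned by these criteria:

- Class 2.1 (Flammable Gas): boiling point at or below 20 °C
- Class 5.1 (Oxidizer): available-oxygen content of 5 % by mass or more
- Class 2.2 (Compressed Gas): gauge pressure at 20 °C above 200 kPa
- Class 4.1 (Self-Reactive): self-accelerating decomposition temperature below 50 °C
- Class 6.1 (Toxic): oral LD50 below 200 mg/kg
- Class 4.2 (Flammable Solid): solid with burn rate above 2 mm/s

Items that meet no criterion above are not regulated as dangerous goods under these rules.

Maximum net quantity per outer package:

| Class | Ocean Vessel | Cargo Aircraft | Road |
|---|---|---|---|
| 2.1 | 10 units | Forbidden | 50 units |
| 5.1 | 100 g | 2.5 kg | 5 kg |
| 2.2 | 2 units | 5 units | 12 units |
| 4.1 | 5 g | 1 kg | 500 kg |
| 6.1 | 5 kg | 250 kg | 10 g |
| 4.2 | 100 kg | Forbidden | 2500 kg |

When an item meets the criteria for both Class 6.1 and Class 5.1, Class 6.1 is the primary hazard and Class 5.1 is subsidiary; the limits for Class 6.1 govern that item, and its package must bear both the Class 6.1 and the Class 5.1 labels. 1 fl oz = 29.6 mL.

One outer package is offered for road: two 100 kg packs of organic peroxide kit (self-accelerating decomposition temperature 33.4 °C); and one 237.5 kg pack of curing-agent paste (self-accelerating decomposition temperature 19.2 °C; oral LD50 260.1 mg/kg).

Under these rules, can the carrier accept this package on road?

Yes

Organic peroxide kit: self-accelerating decomposition temperature 33.4 °C < 50 °C → Class 4.1 (Self-Reactive).
Self-accelerating decomposition temperature 19.2 °C meets the Class 4.1 criterion (Self-Reactive), so the curing-agent paste is Class 4.1.
Total Class 4.1: (two 100 kg packs = 200 kg) + 237.5 kg = 437.5 kg.
437.5 kg is within the road limit of 500 kg for Class 4.1.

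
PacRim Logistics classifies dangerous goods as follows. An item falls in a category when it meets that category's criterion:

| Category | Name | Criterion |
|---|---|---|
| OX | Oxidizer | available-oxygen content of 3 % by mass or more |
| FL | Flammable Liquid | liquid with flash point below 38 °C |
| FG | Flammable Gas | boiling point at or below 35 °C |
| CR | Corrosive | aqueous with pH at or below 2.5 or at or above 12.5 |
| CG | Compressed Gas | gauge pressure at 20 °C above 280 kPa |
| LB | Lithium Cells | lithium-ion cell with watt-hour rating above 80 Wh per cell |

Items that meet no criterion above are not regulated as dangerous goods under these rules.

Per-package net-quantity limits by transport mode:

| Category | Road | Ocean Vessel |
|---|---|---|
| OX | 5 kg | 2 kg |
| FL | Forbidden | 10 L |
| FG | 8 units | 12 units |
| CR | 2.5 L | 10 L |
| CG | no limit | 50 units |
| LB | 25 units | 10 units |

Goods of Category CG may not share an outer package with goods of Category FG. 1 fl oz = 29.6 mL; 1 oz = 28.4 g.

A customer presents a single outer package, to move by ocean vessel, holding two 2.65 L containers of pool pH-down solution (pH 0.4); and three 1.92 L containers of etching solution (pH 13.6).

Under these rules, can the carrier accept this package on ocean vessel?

The pool pH-down solution has pH 0.4, which is ≤ 2.5, so it is Category CR (Corrosive).
pH 13.6 meets the Category CR criterion (Corrosive), so the etching solution is Category CR.
Total Category CR: (two 2.65 L containers = 5.3 L) + (three 1.92 L containers = 5.76 L) = 11.06 L.
11.06 L exceeds the ocean vessel limit of 10 L for Category CR.

No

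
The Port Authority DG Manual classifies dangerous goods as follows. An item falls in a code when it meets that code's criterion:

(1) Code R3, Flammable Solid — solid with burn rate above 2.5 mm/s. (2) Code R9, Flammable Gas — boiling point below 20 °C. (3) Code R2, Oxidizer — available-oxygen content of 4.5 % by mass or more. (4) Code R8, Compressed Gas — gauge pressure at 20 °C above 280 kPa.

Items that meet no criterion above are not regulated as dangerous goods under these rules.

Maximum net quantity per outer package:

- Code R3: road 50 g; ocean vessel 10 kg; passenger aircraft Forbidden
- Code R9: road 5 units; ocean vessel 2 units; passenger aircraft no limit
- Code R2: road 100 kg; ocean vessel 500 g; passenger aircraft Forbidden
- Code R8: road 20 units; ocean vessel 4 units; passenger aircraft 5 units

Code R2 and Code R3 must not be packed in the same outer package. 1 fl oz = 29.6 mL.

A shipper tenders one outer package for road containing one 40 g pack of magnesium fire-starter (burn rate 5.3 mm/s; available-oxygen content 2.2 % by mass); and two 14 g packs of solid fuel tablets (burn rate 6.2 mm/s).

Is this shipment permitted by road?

No

Magnesium fire-starter: burn rate 5.3 mm/s > 2.5 mm/s → Code R3 (Flammable Solid).
With burn rate 6.2 mm/s (> 2.5 mm/s), the solid fuel tablets fall in Code R3.
Total Code R3: 40 g + (two 14 g packs = 28 g) = 68 g.
68 g > 50 g (road limit, Code R3) — over the limit.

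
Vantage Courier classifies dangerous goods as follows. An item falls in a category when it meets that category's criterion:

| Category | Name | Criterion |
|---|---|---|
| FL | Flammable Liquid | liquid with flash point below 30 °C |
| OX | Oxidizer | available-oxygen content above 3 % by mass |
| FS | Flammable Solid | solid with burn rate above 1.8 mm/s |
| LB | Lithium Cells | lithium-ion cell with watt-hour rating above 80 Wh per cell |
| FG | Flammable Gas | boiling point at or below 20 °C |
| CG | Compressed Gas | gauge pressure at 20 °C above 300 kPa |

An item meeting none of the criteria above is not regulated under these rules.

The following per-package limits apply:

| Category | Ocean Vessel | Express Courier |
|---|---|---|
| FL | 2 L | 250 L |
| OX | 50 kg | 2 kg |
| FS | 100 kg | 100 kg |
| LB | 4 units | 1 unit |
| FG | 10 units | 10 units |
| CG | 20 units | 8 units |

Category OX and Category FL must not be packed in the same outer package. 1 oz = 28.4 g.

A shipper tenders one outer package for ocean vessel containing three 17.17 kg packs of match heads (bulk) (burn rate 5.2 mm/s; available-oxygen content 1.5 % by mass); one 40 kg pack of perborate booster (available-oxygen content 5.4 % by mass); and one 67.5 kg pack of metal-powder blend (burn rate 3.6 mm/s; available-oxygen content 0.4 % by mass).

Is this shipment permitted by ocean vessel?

The match heads (bulk) have burn rate 5.2 mm/s, which is > 1.8 mm/s, so they are Category FS (Flammable Solid).
The perborate booster has available-oxygen content 5.4 % by mass, which is > 3 % by mass, so it is Category OX (Oxidizer).
Burn rate 3.6 mm/s meets the Category FS criterion (Flammable Solid), so the metal-powder blend is Category FS.
Category FS net quantity: (three 17.17 kg packs = 51.51 kg) + 67.5 kg = 119.01 kg.
That exceeds the Category FS ocean vessel limit of 100 kg.
Category OX quantity: 40 kg.
40 kg is within the ocean vessel limit of 50 kg for Category OX.
The segregation rule (Category OX with Category FL) does not apply to Category FS with Category OX.

No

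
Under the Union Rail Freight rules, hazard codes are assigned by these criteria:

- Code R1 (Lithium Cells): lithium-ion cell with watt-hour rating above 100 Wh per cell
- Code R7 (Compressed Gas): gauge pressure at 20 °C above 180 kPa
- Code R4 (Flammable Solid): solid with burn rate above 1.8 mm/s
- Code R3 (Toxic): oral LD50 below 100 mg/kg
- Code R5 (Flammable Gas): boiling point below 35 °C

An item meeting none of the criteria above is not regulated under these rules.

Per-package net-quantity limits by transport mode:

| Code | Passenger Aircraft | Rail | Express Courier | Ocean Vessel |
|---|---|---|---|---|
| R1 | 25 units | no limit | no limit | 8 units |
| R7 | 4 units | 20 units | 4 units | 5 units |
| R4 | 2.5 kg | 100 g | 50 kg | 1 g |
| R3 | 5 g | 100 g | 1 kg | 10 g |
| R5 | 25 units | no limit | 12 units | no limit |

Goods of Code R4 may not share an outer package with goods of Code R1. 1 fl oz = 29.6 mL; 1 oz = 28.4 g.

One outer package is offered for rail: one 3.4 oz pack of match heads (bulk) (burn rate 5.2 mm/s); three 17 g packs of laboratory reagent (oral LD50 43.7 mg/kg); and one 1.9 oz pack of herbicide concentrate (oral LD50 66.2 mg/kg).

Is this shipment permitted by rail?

No

With burn rate 5.2 mm/s (> 1.8 mm/s), the match heads (bulk) fall in Code R4.
With oral LD50 43.7 mg/kg (< 100 mg/kg), the laboratory reagent falls in Code R3.
With oral LD50 66.2 mg/kg (< 100 mg/kg), the herbicide concentrate falls in Code R3.
Code R3 net quantity: (three 17 g packs = 51 g) + (one 1.9 oz pack = 53.96 g) = 104.96 g.
104.96 g exceeds the rail limit of 100 g for Code R3.
Code R4 quantity: one 3.4 oz pack = 96.56 g.
96.56 g is within the rail limit of 100 g for Code R4.
The segregation rule (Code R4 with Code R1) does not apply to Code R3 with Code R4.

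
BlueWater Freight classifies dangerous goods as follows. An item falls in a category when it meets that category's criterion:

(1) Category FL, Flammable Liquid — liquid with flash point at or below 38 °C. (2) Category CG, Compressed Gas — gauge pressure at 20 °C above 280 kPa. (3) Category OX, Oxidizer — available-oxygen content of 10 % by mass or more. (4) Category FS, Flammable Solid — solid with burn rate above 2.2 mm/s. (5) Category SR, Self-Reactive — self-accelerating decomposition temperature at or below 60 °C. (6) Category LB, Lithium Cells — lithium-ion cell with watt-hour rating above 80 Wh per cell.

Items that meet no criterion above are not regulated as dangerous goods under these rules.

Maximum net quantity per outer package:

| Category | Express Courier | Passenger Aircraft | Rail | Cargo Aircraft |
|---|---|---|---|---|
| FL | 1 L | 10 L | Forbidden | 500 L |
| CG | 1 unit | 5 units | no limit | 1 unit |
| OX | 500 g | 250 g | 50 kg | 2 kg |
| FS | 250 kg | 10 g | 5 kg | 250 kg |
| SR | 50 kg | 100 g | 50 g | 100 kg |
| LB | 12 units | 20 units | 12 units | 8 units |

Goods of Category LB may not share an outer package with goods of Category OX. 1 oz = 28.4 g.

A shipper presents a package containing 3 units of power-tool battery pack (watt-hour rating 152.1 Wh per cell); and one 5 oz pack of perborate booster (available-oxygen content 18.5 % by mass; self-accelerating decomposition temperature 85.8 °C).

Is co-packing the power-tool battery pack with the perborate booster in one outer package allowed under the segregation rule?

Power-tool battery pack: watt-hour rating 152.1 Wh per cell > 80 Wh per cell → Category LB (Lithium Cells).
Perborate booster: available-oxygen content 18.5 % by mass ≥ 10 % by mass → Category OX (Oxidizer).
Category LB and Category OX may not share an outer package.

No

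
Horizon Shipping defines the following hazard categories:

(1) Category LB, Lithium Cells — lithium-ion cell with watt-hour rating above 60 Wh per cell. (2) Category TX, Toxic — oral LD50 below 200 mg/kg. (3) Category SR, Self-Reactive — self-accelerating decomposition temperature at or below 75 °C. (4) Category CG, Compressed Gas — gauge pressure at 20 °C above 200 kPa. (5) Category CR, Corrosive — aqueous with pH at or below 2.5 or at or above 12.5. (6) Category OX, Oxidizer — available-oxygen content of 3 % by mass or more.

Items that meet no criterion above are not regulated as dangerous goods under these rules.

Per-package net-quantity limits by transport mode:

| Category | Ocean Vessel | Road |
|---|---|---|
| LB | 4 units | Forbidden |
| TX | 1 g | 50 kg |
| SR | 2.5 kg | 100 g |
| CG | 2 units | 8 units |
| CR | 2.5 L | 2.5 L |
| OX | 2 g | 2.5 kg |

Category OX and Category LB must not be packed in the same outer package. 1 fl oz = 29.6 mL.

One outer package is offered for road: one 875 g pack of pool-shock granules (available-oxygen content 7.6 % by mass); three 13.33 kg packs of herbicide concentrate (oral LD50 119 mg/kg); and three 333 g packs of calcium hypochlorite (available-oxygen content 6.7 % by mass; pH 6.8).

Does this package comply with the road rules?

With available-oxygen content 7.6 % by mass (≥ 3 % by mass), the pool-shock granules fall in Category OX.
Oral LD50 119 mg/kg meets the Category TX criterion (Toxic), so the herbicide concentrate is Category TX.
With available-oxygen content 6.7 % by mass (≥ 3 % by mass), the calcium hypochlorite falls in Category OX.
Category OX net quantity: 875 g + (three 333 g packs = 999 g) = 1.874 kg.
That is within the Category OX road limit of 2.5 kg.
Category TX quantity: three 13.33 kg packs = 39.99 kg.
39.99 kg ≤ 50 kg (road limit, Category TX) — within limit.
The segregation rule (Category OX with Category LB) does not apply to Category OX with Category TX.
Every hazard category is within its road limit and no segregation rule is violated.

Yes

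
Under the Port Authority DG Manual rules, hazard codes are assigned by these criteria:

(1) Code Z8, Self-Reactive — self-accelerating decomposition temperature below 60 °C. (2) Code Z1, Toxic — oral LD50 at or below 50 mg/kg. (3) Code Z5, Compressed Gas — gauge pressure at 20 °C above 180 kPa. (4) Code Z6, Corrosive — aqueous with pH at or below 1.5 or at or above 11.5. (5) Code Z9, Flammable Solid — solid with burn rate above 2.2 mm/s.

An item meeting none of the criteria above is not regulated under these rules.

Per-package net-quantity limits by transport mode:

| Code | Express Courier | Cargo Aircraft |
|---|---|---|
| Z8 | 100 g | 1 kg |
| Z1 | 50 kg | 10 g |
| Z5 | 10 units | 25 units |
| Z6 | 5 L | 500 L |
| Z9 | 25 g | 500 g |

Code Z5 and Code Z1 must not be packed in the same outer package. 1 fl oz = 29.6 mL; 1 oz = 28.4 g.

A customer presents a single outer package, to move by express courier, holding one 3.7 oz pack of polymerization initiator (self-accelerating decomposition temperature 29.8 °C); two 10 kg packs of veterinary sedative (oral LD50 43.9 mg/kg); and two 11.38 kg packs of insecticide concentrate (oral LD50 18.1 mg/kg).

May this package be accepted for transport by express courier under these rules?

The polymerization initiator has self-accelerating decomposition temperature 29.8 °C, which is < 60 °C, so it is Code Z8 (Self-Reactive).
The veterinary sedative has oral LD50 43.9 mg/kg, which is ≤ 50 mg/kg, so it is Code Z1 (Toxic).
With oral LD50 18.1 mg/kg (≤ 50 mg/kg), the insecticide concentrate falls in Code Z1.
Total Code Z1: (two 10 kg packs = 20 kg) + (two 11.38 kg packs = 22.76 kg) = 42.76 kg.
42.76 kg is within the express courier limit of 50 kg for Code Z1.
Code Z8 quantity: one 3.7 oz pack = 105.08 g.
105.08 g exceeds the express courier limit of 100 g for Code Z8.
The segregation rule (Code Z5 with Code Z1) does not apply to Code Z1 with Code Z8.

No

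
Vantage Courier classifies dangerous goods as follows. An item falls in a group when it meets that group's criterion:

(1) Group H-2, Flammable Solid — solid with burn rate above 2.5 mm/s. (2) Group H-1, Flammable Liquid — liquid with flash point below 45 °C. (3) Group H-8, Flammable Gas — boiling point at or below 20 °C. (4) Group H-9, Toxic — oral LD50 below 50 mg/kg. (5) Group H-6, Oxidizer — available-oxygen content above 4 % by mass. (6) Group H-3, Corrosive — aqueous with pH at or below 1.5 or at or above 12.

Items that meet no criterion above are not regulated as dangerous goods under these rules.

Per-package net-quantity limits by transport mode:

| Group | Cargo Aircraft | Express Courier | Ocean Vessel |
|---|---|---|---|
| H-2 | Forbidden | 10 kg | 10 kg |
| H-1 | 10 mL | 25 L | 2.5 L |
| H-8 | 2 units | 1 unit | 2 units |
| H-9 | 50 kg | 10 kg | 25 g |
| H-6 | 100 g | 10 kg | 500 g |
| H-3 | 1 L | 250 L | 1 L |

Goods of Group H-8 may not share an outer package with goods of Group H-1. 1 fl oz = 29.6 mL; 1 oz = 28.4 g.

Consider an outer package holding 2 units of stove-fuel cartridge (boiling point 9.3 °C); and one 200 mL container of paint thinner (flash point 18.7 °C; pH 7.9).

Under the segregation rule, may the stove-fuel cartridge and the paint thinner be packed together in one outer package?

The stove-fuel cartridge has boiling point 9.3 °C, which is ≤ 20 °C, so it is Group H-8 (Flammable Gas).
Paint thinner: flash point 18.7 °C < 45 °C → Group H-1 (Flammable Liquid).
Group H-8 and Group H-1 may not share an outer package.

No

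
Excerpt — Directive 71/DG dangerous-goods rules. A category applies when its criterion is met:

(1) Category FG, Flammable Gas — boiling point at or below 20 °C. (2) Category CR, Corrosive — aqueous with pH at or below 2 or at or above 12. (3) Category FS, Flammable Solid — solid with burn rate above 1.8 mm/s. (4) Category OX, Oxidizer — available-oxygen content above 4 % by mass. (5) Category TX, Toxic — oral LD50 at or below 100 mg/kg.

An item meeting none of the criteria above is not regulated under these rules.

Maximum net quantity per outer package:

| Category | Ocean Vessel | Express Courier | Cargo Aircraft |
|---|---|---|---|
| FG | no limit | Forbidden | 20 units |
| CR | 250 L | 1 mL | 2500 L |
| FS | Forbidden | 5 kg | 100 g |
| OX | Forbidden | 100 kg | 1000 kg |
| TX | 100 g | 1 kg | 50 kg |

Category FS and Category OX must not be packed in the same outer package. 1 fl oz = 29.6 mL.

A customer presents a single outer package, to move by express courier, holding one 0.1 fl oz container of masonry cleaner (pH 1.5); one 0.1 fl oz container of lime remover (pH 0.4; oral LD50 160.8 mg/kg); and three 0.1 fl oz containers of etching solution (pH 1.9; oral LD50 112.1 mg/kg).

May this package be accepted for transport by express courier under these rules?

No

With pH 1.5 (≤ 2), the masonry cleaner falls in Category CR.
pH 0.4 meets the Category CR criterion (Corrosive), so the lime remover is Category CR.
With pH 1.9 (≤ 2), the etching solution falls in Category CR.
Category CR net quantity: (one 0.1 fl oz container = 2.96 mL) + (one 0.1 fl oz container = 2.96 mL) + (three 0.1 fl oz containers = 8.88 mL) = 14.8 mL.
14.8 mL > 1 mL (express courier limit, Category CR) — over the limit.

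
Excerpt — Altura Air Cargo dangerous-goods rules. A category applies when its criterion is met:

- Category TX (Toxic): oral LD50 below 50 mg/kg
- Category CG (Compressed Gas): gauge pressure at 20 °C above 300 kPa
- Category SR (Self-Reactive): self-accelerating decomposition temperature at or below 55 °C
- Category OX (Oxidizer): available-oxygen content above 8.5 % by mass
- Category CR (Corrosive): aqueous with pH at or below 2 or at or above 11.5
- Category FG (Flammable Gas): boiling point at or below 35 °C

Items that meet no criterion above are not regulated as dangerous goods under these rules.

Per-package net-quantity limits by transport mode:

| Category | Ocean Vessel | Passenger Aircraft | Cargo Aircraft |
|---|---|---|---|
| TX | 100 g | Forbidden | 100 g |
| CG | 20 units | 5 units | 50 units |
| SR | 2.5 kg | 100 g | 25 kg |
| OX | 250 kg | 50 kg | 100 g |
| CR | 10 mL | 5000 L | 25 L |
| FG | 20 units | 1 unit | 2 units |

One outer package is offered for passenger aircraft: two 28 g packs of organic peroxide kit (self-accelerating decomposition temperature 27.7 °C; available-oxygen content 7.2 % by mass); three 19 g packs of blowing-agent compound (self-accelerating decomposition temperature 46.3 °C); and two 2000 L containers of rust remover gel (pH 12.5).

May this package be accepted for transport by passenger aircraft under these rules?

With self-accelerating decomposition temperature 27.7 °C (≤ 55 °C), the organic peroxide kit falls in Category SR.
Blowing-agent compound: self-accelerating decomposition temperature 46.3 °C ≤ 55 °C → Category SR (Self-Reactive).
pH 12.5 meets the Category CR criterion (Corrosive), so the rust remover gel is Category CR.
Total Category SR: (two 28 g packs = 56 g) + (three 19 g packs = 57 g) = 113 g.
113 g > 100 g (passenger aircraft limit, Category SR) — over the limit.
Category CR quantity: two 2000 L containers = 4000 L.
4000 L is within the passenger aircraft limit of 5000 L for Category CR.

No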